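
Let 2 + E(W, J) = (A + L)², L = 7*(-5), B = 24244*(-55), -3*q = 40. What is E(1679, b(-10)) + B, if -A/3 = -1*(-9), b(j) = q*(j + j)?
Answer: -1329578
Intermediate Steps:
q = -40/3 (q = -⅓*40 = -40/3 ≈ -13.333)
B = -1333420
b(j) = -80*j/3 (b(j) = -40*(j + j)/3 = -80*j/3)
L = -35
A = -27 (A = -(-3)*(-9) = -3*9 = -27)
E(W, J) = 3842 (E(W, J) = -2 + (-27 - 35)² = -2 + (-62)² = -2 + 3844 = 3842)
E(1679, b(-10)) + B = 3842 - 1333420 = -1329578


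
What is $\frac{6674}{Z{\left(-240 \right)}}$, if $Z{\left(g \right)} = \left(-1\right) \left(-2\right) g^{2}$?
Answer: $\frac{3337}{57600} \approx 0.057934$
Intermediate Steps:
$Z{\left(g \right)} = 2 g^{2}$
$\frac{6674}{Z{\left(-240 \right)}} = \frac{6674}{2 \left(-240\right)^{2}} = \frac{6674}{2 \cdot 57600} = \frac{6674}{115200} = 6674 \cdot \frac{1}{115200} = \frac{3337}{57600}$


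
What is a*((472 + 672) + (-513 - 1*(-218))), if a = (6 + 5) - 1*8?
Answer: 2547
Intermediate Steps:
a = 3 (a = 11 - 8 = 3)
a*((472 + 672) + (-513 - 1*(-218))) = 3*((472 + 672) + (-513 - 1*(-218))) = 3*(1144 + (-513 + 218)) = 3*(1144 - 295) = 3*849 = 2547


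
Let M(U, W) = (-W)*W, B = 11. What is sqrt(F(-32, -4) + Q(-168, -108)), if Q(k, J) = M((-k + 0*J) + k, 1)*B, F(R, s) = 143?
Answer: 2*sqrt(33) ≈ 11.489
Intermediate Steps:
M(U, W) = -W**2
Q(k, J) = -11 (Q(k, J) = -1*1**2*11 = -1*1*11 = -1*11 = -11)
sqrt(F(-32, -4) + Q(-168, -108)) = sqrt(143 - 11) = sqrt(132) = 2*sqrt(33)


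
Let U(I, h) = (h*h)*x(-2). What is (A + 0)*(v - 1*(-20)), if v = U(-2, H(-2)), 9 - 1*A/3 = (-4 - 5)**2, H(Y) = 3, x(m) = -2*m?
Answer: -12096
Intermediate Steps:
A = -216 (A = 27 - 3*(-4 - 5)**2 = 27 - 3*(-9)**2 = 27 - 3*81 = 27 - 243 = -216)
U(I, h) = 4*h**2 (U(I, h) = (h*h)*(-2*(-2)) = h**2*4 = 4*h**2)
v = 36 (v = 4*3**2 = 4*9 = 36)
(A + 0)*(v - 1*(-20)) = (-216 + 0)*(36 - 1*(-20)) = -216*(36 + 20) = -216*56 = -12096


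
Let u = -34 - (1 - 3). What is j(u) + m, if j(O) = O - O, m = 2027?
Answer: 2027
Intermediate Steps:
u = -32 (u = -34 - (-2) = -34 - 1*(-2) = -34 + 2 = -32)
j(O) = 0
j(u) + m = 0 + 2027 = 2027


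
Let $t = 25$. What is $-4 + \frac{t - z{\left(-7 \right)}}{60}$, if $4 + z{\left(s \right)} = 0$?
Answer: $- \frac{211}{60} \approx -3.5167$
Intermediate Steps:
$z{\left(s \right)} = -4$ ($z{\left(s \right)} = -4 + 0 = -4$)
$-4 + \frac{t - z{\left(-7 \right)}}{60} = -4 + \frac{25 - -4}{60} = -4 + \frac{25 + 4}{60} = -4 + \frac{1}{60} \cdot 29 = -4 + \frac{29}{60} = - \frac{211}{60}$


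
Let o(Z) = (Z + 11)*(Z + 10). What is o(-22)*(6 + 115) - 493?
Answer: 15479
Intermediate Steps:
o(Z) = (10 + Z)*(11 + Z) (o(Z) = (11 + Z)*(10 + Z) = (10 + Z)*(11 + Z))
o(-22)*(6 + 115) - 493 = (110 + (-22)² + 21*(-22))*(6 + 115) - 493 = (110 + 484 - 462)*121 - 493 = 132*121 - 493 = 15972 - 493 = 15479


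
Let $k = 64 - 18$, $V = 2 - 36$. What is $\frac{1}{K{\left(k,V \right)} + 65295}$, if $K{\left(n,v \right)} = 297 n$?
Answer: $\frac{1}{78957} \approx 1.2665 \cdot 10^{-5}$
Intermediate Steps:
$V = -34$ ($V = 2 - 36 = -34$)
$k = 46$ ($k = 64 - 18 = 46$)
$\frac{1}{K{\left(k,V \right)} + 65295} = \frac{1}{297 \cdot 46 + 65295} = \frac{1}{13662 + 65295} = \frac{1}{78957}$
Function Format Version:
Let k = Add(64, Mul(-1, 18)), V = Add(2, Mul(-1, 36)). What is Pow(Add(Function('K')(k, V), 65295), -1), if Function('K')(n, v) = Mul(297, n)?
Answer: Rational(1, 78957) ≈ 1.2665e-5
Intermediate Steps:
V = -34 (V = Add(2, -36) = -34)
k = 46 (k = Add(64, -18) = 46)
Pow(Add(Function('K')(k, V), 65295), -1) = Pow(Add(Mul(297, 46), 65295), -1) = Pow(Add(13662, 65295), -1) = Pow(78957, -1) = Rational(1, 78957)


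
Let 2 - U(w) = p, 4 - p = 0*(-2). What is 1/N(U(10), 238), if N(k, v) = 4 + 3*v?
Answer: 1/718 ≈ 0.0013928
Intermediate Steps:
p = 4 (p = 4 - 0*(-2) = 4 - 1*0 = 4 + 0 = 4)
U(w) = -2 (U(w) = 2 - 1*4 = 2 - 4 = -2)
1/N(U(10), 238) = 1/(4 + 3*238) = 1/(4 + 714) = 1/718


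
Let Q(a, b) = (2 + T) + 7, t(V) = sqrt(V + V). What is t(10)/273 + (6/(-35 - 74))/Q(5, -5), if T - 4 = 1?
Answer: -3/763 + 2*sqrt(5)/273 ≈ 0.012450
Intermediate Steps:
T = 5 (T = 4 + 1 = 5)
t(V) = sqrt(2)*sqrt(V) (t(V) = sqrt(2*V) = sqrt(2)*sqrt(V))
Q(a, b) = 14 (Q(a, b) = (2 + 5) + 7 = 7 + 7 = 14)
t(10)/273 + (6/(-35 - 74))/Q(5, -5) = (sqrt(2)*sqrt(10))/273 + (6/(-35 - 74))/14 = (2*sqrt(5))*(1/273) + (6/(-109))*(1/14) = 2*sqrt(5)/273 + (6*(-1/109))*(1/14) = 2*sqrt(5)/273 - 6/109*1/14 = 2*sqrt(5)/273 - 3/763 = -3/763 + 2*sqrt(5)/273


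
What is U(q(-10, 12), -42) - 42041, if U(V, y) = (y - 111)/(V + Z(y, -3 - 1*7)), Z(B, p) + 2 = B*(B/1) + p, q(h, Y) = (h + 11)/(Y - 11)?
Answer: -73698026/1753 ≈ -42041.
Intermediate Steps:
q(h, Y) = (11 + h)/(-11 + Y)
Z(B, p) = -2 + p + B**2 (Z(B, p) = -2 + (B*(B/1) + p) = -2 + (B*(B*1) + p) = -2 + (B*B + p) = -2 + (B**2 + p) = -2 + (p + B**2) = -2 + p + B**2)
U(V, y) = (-111 + y)/(-12 + V + y**2) (U(V, y) = (y - 111)/(V + (-2 + (-3 - 1*7) + y**2)) = (-111 + y)/(V + (-2 + (-3 - 7) + y**2)) = (-111 + y)/(V + (-2 - 10 + y**2)) = (-111 + y)/(V + (-12 + y**2)) = (-111 + y)/(-12 + V + y**2))
U(q(-10, 12), -42) - 42041 = (-111 - 42)/(-12 + (11 - 10)/(-11 + 12) + (-42)**2) - 42041 = -153/(-12 + 1/1 + 1764) - 42041 = -153/(-12 + 1*1 + 1764) - 42041 = -153/(-12 + 1 + 1764) - 42041 = -153/1753 - 42041 = -73698026/1753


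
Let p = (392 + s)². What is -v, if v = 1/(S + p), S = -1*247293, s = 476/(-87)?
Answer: 7569/740918333 ≈ 1.0216e-5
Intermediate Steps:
s = -476/87 (s = 476*(-1/87) = -476/87 ≈ -5.4713)
p = 1130842384/7569 (p = (392 - 476/87)² = (33628/87)² = 1130842384/7569 ≈ 1.4940e+5)
S = -247293
v = -7569/740918333 (v = 1/(-247293 + 1130842384/7569) = 1/(-740918333/7569) = -7569/740918333 ≈ -1.0216e-5)
-v = -1*(-7569/740918333) = 7569/740918333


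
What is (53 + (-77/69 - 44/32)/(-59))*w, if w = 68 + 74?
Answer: 122651009/16284 ≈ 7532.0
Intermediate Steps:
w = 142
(53 + (-77/69 - 44/32)/(-59))*w = (53 + (-77/69 - 44/32)/(-59))*142 = (53 + (-77*1/69 - 44*1/32)*(-1/59))*142 = (53 + (-77/69 - 11/8)*(-1/59))*142 = (53 - 1375/552*(-1/59))*142 = (53 + 1375/32568)*142 = (1727479/32568)*142 = 122651009/16284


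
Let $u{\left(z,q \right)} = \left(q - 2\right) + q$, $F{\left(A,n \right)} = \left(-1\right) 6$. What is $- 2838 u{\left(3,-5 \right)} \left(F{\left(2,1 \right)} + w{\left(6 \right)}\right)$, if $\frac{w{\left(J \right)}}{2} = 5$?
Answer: $136224$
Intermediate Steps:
$w{\left(J \right)} = 10$ ($w{\left(J \right)} = 2 \cdot 5 = 10$)
$F{\left(A,n \right)} = -6$
$u{\left(z,q \right)} = -2 + 2 q$ ($u{\left(z,q \right)} = \left(-2 + q\right) + q = -2 + 2 q$)
$- 2838 u{\left(3,-5 \right)} \left(F{\left(2,1 \right)} + w{\left(6 \right)}\right) = - 2838 \left(-2 + 2 \left(-5\right)\right) \left(-6 + 10\right) = - 2838 \left(-2 - 10\right) 4 = - 2838 \left(\left(-12\right) 4\right) = \left(-2838\right) \left(-48\right) = 136224$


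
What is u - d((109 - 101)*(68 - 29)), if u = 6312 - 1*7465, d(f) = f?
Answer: -1465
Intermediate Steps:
u = -1153 (u = 6312 - 7465 = -1153)
u - d((109 - 101)*(68 - 29)) = -1153 - (109 - 101)*(68 - 29) = -1153 - 8*39 = -1153 - 1*312 = -1153 - 312 = -1465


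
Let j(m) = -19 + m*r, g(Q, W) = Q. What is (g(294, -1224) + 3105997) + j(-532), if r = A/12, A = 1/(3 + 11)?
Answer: 18637613/6 ≈ 3.1063e+6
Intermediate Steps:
A = 1/14 ≈ 0.071429
r = 1/168 (r = (1/14)/12 = (1/14)*(1/12) = 1/168 ≈ 0.0059524)
j(m) = -19 + m/168 (j(m) = -19 + m*(1/168) = -19 + m/168)
(g(294, -1224) + 3105997) + j(-532) = (294 + 3105997) + (-19 + (1/168)*(-532)) = 3106291 + (-19 - 19/6) = 3106291 - 133/6 = 18637613/6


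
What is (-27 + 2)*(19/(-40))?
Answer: 95/8 ≈ 11.875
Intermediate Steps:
(-27 + 2)*(19/(-40)) = -475*(-1)/40 = -25*(-19/40) = 95/8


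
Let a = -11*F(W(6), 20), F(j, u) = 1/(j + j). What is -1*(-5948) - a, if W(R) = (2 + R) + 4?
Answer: 142763/24 ≈ 5948.5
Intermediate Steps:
W(R) = 6 + R
F(j, u) = 1/(2*j)
a = -11/24 (a = -11/(2*(6 + 6)) = -11/(2*12) = -11*1/24 = -11/24 ≈ -0.45833)
-1*(-5948) - a = -1*(-5948) - 1*(-11/24) = 5948 + 11/24 = 142763/24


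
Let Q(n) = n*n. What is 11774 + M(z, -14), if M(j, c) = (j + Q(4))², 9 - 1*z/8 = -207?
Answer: 3053310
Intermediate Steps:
z = 1728 (z = 72 - 8*(-207) = 72 + 1656 = 1728)
Q(n) = n²
M(j, c) = (16 + j)² (M(j, c) = (j + 4²)² = (j + 16)² = (16 + j)²)
11774 + M(z, -14) = 11774 + (16 + 1728)² = 11774 + 1744² = 11774 + 3041536 = 3053310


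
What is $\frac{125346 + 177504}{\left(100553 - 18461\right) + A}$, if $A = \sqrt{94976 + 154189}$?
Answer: $\frac{920798600}{249586937} - \frac{235550 \sqrt{565}}{249586937} \approx 3.6669$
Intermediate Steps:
$A = 21 \sqrt{565}$ ($A = \sqrt{249165} = 21 \sqrt{565} \approx 499.16$)
$\frac{125346 + 177504}{\left(100553 - 18461\right) + A} = \frac{125346 + 177504}{\left(100553 - 18461\right) + 21 \sqrt{565}} = \frac{302850}{82092 + 21 \sqrt{565}}$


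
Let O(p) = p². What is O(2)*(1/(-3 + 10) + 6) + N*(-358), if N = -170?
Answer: 426192/7 ≈ 60885.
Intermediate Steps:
O(2)*(1/(-3 + 10) + 6) + N*(-358) = 2²*(1/(-3 + 10) + 6) - 170*(-358) = 4*(1/7 + 6) + 60860 = 4*(⅐ + 6) + 60860 = 4*(43/7) + 60860 = 172/7 + 60860 = 426192/7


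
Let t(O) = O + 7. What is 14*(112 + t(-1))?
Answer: 1652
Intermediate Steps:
t(O) = 7 + O
14*(112 + t(-1)) = 14*(112 + (7 - 1)) = 14*(112 + 6) = 14*118 = 1652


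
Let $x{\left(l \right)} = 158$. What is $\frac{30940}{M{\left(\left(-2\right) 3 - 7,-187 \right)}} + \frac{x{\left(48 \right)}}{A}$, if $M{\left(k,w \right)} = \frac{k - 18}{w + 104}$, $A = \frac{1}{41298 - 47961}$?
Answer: $- \frac{30067354}{31} \approx -9.6992 \cdot 10^{5}$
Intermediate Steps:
$A = - \frac{1}{6663}$ ($A = \frac{1}{-6663} = - \frac{1}{6663} \approx -0.00015008$)
$M{\left(k,w \right)} = \frac{-18 + k}{104 + w}$
$\frac{30940}{M{\left(\left(-2\right) 3 - 7,-187 \right)}} + \frac{x{\left(48 \right)}}{A} = \frac{30940}{\frac{1}{104 - 187} \left(-18 - 13\right)} + \frac{158}{- \frac{1}{6663}} = \frac{30940}{\frac{1}{-83} \left(-18 - 13\right)} + 158 \left(-6663\right) = \frac{30940}{\left(- \frac{1}{83}\right) \left(-18 - 13\right)} - 1052754 = \frac{30940}{\left(- \frac{1}{83}\right) \left(-31\right)} - 1052754 = \frac{30940}{\frac{31}{83}} - 1052754 = 30940 \cdot \frac{83}{31} - 1052754 = \frac{2568020}{31} - 1052754 = - \frac{30067354}{31}$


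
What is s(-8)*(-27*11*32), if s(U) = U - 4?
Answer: 114048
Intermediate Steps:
s(U) = -4 + U
s(-8)*(-27*11*32) = (-4 - 8)*(-27*11*32) = -(-3564)*32 = -12*(-9504) = 114048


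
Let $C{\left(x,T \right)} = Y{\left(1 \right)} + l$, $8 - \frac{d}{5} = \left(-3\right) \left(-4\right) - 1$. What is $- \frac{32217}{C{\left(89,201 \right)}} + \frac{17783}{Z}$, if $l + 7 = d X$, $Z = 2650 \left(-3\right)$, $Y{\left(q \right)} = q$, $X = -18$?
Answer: $- \frac{43469977}{349800} \approx -124.27$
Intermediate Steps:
$d = -15$ ($d = 40 - 5 \left(\left(-3\right) \left(-4\right) - 1\right) = 40 - 5 \left(12 - 1\right) = 40 - 55 = -15$)
$Z = -7950$
$l = 263$ ($l = -7 - -270 = -7 + 270 = 263$)
$C{\left(x,T \right)} = 264$ ($C{\left(x,T \right)} = 1 + 263 = 264$)
$- \frac{32217}{C{\left(89,201 \right)}} + \frac{17783}{Z} = - \frac{32217}{264} + \frac{17783}{-7950} = \left(-32217\right) \frac{1}{264} + 17783 \left(- \frac{1}{7950}\right) = - \frac{10739}{88} - \frac{17783}{7950} = - \frac{43469977}{349800}$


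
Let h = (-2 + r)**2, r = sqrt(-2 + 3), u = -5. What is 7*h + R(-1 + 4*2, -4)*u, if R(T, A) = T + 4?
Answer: -48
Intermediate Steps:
r = 1 (r = sqrt(1) = 1)
R(T, A) = 4 + T
h = 1 (h = (-2 + 1)**2 = (-1)**2 = 1)
7*h + R(-1 + 4*2, -4)*u = 7*1 + (4 + (-1 + 4*2))*(-5) = 7 + (4 + (-1 + 8))*(-5) = 7 + (4 + 7)*(-5) = 7 + 11*(-5) = 7 - 55 = -48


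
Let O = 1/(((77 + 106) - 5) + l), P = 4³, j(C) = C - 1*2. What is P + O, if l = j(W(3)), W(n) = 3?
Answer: 11457/179 ≈ 64.006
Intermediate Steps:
j(C) = -2 + C (j(C) = C - 2 = -2 + C)
l = 1 (l = -2 + 3 = 1)
P = 64
O = 1/179 (O = 1/(((77 + 106) - 5) + 1) = 1/((183 - 5) + 1) = 1/(178 + 1) = 1/179 ≈ 0.0055866)
P + O = 64 + 1/179 = 11457/179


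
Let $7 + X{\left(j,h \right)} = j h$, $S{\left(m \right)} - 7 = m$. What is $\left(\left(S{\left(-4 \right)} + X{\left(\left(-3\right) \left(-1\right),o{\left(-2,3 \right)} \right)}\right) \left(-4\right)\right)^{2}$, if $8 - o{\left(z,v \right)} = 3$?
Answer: $1936$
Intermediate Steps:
$o{\left(z,v \right)} = 5$ ($o{\left(z,v \right)} = 8 - 3 = 5$)
$S{\left(m \right)} = 7 + m$
$X{\left(j,h \right)} = -7 + h j$ ($X{\left(j,h \right)} = -7 + j h = -7 + h j$)
$\left(\left(S{\left(-4 \right)} + X{\left(\left(-3\right) \left(-1\right),o{\left(-2,3 \right)} \right)}\right) \left(-4\right)\right)^{2} = \left(\left(\left(7 - 4\right) - \left(7 - 5 \left(\left(-3\right) \left(-1\right)\right)\right)\right) \left(-4\right)\right)^{2} = \left(\left(3 + \left(-7 + 5 \cdot 3\right)\right) \left(-4\right)\right)^{2} = \left(\left(3 + \left(-7 + 15\right)\right) \left(-4\right)\right)^{2} = \left(\left(3 + 8\right) \left(-4\right)\right)^{2} = \left(11 \left(-4\right)\right)^{2} = \left(-44\right)^{2} = 1936$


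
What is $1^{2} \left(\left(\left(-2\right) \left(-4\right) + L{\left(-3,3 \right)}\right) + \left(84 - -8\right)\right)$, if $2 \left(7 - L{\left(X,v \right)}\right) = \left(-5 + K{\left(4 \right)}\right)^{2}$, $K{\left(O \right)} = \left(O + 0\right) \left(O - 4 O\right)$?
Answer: $- \frac{2595}{2} \approx -1297.5$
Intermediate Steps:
$K{\left(O \right)} = - 3 O^{2}$ ($K{\left(O \right)} = O \left(- 3 O\right) = - 3 O^{2}$)
$L{\left(X,v \right)} = - \frac{2795}{2}$ ($L{\left(X,v \right)} = 7 - \frac{\left(-5 - 3 \cdot 4^{2}\right)^{2}}{2} = 7 - \frac{\left(-5 - 48\right)^{2}}{2} = 7 - \frac{\left(-53\right)^{2}}{2} = 7 - \frac{2809}{2} = - \frac{2795}{2}$)
$1^{2} \left(\left(\left(-2\right) \left(-4\right) + L{\left(-3,3 \right)}\right) + \left(84 - -8\right)\right) = 1^{2} \left(\left(\left(-2\right) \left(-4\right) - \frac{2795}{2}\right) + \left(84 - -8\right)\right) = 1 \left(\left(8 - \frac{2795}{2}\right) + \left(84 + 8\right)\right) = 1 \left(- \frac{2779}{2} + 92\right) = 1 \left(- \frac{2595}{2}\right) = - \frac{2595}{2}$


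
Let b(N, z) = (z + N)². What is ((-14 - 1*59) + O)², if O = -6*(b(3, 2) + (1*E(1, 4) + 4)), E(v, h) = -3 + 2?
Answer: 58081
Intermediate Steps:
E(v, h) = -1
b(N, z) = (N + z)²
O = -168 (O = -6*((3 + 2)² + (1*(-1) + 4)) = -6*(5² + (-1 + 4)) = -6*(25 + 3) = -6*28 = -168)
((-14 - 1*59) + O)² = ((-14 - 1*59) - 168)² = ((-14 - 59) - 168)² = (-73 - 168)² = (-241)² = 58081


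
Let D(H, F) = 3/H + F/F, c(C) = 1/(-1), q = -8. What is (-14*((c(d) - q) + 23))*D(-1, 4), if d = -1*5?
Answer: 840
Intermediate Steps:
d = -5
c(C) = -1
D(H, F) = 1 + 3/H (D(H, F) = 3/H + 1 = 1 + 3/H)
(-14*((c(d) - q) + 23))*D(-1, 4) = (-14*((-1 - 1*(-8)) + 23))*((3 - 1)/(-1)) = (-14*((-1 + 8) + 23))*(-1*2) = -14*(7 + 23)*(-2) = -14*30*(-2) = -420*(-2) = 840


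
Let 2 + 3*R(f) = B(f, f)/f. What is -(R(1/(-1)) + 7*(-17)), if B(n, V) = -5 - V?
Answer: 355/3 ≈ 118.33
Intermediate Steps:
R(f) = -2/3 + (-5 - f)/(3*f) (R(f) = -2/3 + ((-5 - f)/f)/3 = -2/3 + (-5 - f)/(3*f))
-(R(1/(-1)) + 7*(-17)) = -((-5/3 - 1/(-1))/(1/(-1)) + 7*(-17)) = -((-5/3 - 1*(-1))/(-1) - 119) = -(-(-5/3 + 1) - 119) = -(-1*(-2/3) - 119) = -(2/3 - 119) = -1*(-355/3) = 355/3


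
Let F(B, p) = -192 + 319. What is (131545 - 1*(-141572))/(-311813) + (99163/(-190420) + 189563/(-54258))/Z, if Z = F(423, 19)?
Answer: -185650353610244561/204571102169949180 ≈ -0.90751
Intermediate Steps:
F(B, p) = 127
Z = 127
(131545 - 1*(-141572))/(-311813) + (99163/(-190420) + 189563/(-54258))/Z = (131545 - 1*(-141572))/(-311813) + (99163/(-190420) + 189563/(-54258))/127 = (131545 + 141572)*(-1/311813) + (99163*(-1/190420) + 189563*(-1/54258))*(1/127) = 273117*(-1/311813) + (-99163/190420 - 189563/54258)*(1/127) = -273117/311813 - 20738486257/5165904180*1/127 = -273117/311813 - 20738486257/656069830860 = -185650353610244561/204571102169949180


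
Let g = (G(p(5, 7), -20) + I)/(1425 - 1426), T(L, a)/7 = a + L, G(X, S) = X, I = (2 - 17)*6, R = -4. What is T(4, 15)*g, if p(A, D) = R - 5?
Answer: 13167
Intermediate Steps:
p(A, D) = -9 (p(A, D) = -4 - 5 = -9)
I = -90 (I = -15*6 = -90)
T(L, a) = 7*L + 7*a (T(L, a) = 7*(a + L) = 7*(L + a) = 7*L + 7*a)
g = 99 (g = (-9 - 90)/(1425 - 1426) = -99/(-1) = -99*(-1) = 99)
T(4, 15)*g = (7*4 + 7*15)*99 = (28 + 105)*99 = 133*99 = 13167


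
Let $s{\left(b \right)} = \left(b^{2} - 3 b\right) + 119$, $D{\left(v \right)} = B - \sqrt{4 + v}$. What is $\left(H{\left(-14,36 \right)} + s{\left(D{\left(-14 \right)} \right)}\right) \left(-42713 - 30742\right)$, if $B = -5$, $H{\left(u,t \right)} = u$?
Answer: $-9916425 - 954915 i \sqrt{10} \approx -9.9164 \cdot 10^{6} - 3.0197 \cdot 10^{6} i$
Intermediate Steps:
$D{\left(v \right)} = -5 - \sqrt{4 + v}$
$s{\left(b \right)} = 119 + b^{2} - 3 b$
$\left(H{\left(-14,36 \right)} + s{\left(D{\left(-14 \right)} \right)}\right) \left(-42713 - 30742\right) = \left(-14 + \left(119 + \left(-5 - \sqrt{4 - 14}\right)^{2} - 3 \left(-5 - \sqrt{4 - 14}\right)\right)\right) \left(-42713 - 30742\right) = \left(-14 + \left(119 + \left(-5 - \sqrt{-10}\right)^{2} - 3 \left(-5 - \sqrt{-10}\right)\right)\right) \left(-73455\right) = \left(-14 + \left(119 + \left(-5 - i \sqrt{10}\right)^{2} - 3 \left(-5 - i \sqrt{10}\right)\right)\right) \left(-73455\right) = \left(-14 + \left(119 + \left(-5 - i \sqrt{10}\right)^{2} + \left(15 + 3 i \sqrt{10}\right)\right)\right) \left(-73455\right) = \left(-14 + \left(134 + \left(-5 - i \sqrt{10}\right)^{2} + 3 i \sqrt{10}\right)\right) \left(-73455\right) = \left(120 + \left(-5 - i \sqrt{10}\right)^{2} + 3 i \sqrt{10}\right) \left(-73455\right) = -8814600 - 73455 \left(-5 - i \sqrt{10}\right)^{2} - 220365 i \sqrt{10}$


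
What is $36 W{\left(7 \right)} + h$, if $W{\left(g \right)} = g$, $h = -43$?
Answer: $209$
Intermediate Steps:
$36 W{\left(7 \right)} + h = 36 \cdot 7 - 43 = 252 - 43 = 209$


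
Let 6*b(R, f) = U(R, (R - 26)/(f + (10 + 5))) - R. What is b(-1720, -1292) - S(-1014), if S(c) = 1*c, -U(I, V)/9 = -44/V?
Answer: 130847/97 ≈ 1348.9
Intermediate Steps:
U(I, V) = 396/V (U(I, V) = -(-396)/V = 396/V)
S(c) = c
b(R, f) = -R/6 + 66*(15 + f)/(-26 + R) (b(R, f) = (396/(((R - 26)/(f + (10 + 5)))) - R)/6 = (396/(((-26 + R)/(f + 15))) - R)/6 = (396/(((-26 + R)/(15 + f))) - R)/6 = (396*((15 + f)/(-26 + R)) - R)/6 = (396*(15 + f)/(-26 + R) - R)/6 = (-R + 396*(15 + f)/(-26 + R))/6 = -R/6 + 66*(15 + f)/(-26 + R))
b(-1720, -1292) - S(-1014) = (5940 + 396*(-1292) - 1*(-1720)*(-26 - 1720))/(6*(-26 - 1720)) - 1*(-1014) = (⅙)*(5940 - 511632 - 1*(-1720)*(-1746))/(-1746) + 1014 = (⅙)*(-1/1746)*(5940 - 511632 - 3003120) + 1014 = (⅙)*(-1/1746)*(-3508812) + 1014 = 32489/97 + 1014 = 130847/97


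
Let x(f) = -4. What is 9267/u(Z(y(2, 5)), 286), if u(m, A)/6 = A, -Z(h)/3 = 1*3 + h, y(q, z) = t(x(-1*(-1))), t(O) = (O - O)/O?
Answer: 3089/572 ≈ 5.4004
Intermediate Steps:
t(O) = 0 (t(O) = 0/O = 0)
y(q, z) = 0
Z(h) = -9 - 3*h (Z(h) = -3*(1*3 + h) = -3*(3 + h) = -9 - 3*h)
u(m, A) = 6*A
9267/u(Z(y(2, 5)), 286) = 9267/((6*286)) = 9267/1716 = 9267*(1/1716) = 3089/572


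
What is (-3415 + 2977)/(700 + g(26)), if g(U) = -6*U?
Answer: -219/272 ≈ -0.80515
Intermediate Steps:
(-3415 + 2977)/(700 + g(26)) = (-3415 + 2977)/(700 - 6*26) = -438/(700 - 156) = -438/544 = -438*1/544 = -219/272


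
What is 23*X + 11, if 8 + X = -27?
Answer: -794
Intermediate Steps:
X = -35 (X = -8 - 27 = -35)
23*X + 11 = 23*(-35) + 11 = -805 + 11 = -794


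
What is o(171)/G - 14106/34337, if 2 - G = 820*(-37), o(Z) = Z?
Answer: -140710875/347284418 ≈ -0.40517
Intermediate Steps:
G = 30342 (G = 2 - 820*(-37) = 2 - 1*(-30340) = 2 + 30340 = 30342)
o(171)/G - 14106/34337 = 171/30342 - 14106/34337 = 171*(1/30342) - 14106*1/34337 = 57/10114 - 14106/34337 = -140710875/347284418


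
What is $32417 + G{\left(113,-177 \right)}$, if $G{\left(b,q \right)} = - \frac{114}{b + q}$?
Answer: $\frac{1037401}{32} \approx 32419.0$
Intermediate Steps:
$32417 + G{\left(113,-177 \right)} = 32417 - \frac{114}{113 - 177} = 32417 - \frac{114}{-64} = 32417 - - \frac{57}{32} = 32417 + \frac{57}{32} = \frac{1037401}{32}$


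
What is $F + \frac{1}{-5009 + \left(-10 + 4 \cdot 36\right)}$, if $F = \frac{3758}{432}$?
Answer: $\frac{3053303}{351000} \approx 8.6989$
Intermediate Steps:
$F = \frac{1879}{216}$ ($F = 3758 \cdot \frac{1}{432} = \frac{1879}{216} \approx 8.6991$)
$F + \frac{1}{-5009 + \left(-10 + 4 \cdot 36\right)} = \frac{1879}{216} + \frac{1}{-5009 + \left(-10 + 4 \cdot 36\right)} = \frac{1879}{216} + \frac{1}{-5009 + \left(-10 + 144\right)} = \frac{1879}{216} + \frac{1}{-5009 + 134} = \frac{1879}{216} + \frac{1}{-4875} = \frac{1879}{216} - \frac{1}{4875} = \frac{3053303}{351000}$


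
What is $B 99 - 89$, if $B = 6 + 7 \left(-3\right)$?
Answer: $-1574$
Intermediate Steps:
$B = -15$ ($B = 6 - 21 = -15$)
$B 99 - 89 = \left(-15\right) 99 - 89 = -1485 - 89 = -1574$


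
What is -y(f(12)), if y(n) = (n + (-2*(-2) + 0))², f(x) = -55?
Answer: -2601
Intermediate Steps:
y(n) = (4 + n)² (y(n) = (n + (4 + 0))² = (n + 4)² = (4 + n)²)
-y(f(12)) = -(4 - 55)² = -1*(-51)² = -1*2601 = -2601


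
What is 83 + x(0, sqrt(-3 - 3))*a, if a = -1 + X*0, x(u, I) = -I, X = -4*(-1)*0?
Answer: 83 + I*sqrt(6) ≈ 83.0 + 2.4495*I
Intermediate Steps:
X = 0 (X = 4*0 = 0)
a = -1 (a = -1 + 0*0 = -1 + 0 = -1)
83 + x(0, sqrt(-3 - 3))*a = 83 - sqrt(-3 - 3)*(-1) = 83 - sqrt(-6)*(-1) = 83 - I*sqrt(6)*(-1) = 83 + I*sqrt(6)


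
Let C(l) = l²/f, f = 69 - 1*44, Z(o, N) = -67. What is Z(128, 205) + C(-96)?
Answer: 7541/25 ≈ 301.64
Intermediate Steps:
f = 25 (f = 69 - 44 = 25)
C(l) = l²/25
Z(128, 205) + C(-96) = -67 + (1/25)*(-96)² = -67 + (1/25)*9216 = -67 + 9216/25 = 7541/25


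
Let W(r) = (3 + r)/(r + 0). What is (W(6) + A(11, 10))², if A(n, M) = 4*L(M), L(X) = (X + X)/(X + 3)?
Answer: 39601/676 ≈ 58.581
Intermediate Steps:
L(X) = 2*X/(3 + X) (L(X) = (2*X)/(3 + X) = 2*X/(3 + X))
W(r) = (3 + r)/r
A(n, M) = 8*M/(3 + M) (A(n, M) = 4*(2*M/(3 + M)) = 8*M/(3 + M))
(W(6) + A(11, 10))² = ((3 + 6)/6 + 8*10/(3 + 10))² = ((⅙)*9 + 8*10/13)² = (3/2 + 8*10*(1/13))² = (3/2 + 80/13)² = (199/26)² = 39601/676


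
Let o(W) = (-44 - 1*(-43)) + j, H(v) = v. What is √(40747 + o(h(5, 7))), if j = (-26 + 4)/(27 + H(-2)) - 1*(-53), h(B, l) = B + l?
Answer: √1019953/5 ≈ 201.99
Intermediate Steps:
j = 1303/25 (j = (-26 + 4)/(27 - 2) - 1*(-53) = -22/25 + 53 = 1303/25 ≈ 52.120)
o(W) = 1278/25 (o(W) = (-44 - 1*(-43)) + 1303/25 = (-44 + 43) + 1303/25 = -1 + 1303/25 = 1278/25)
√(40747 + o(h(5, 7))) = √(40747 + 1278/25) = √(1019953/25) = √1019953/5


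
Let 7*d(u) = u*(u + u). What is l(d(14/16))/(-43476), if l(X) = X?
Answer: -7/1391232 ≈ -5.0315e-6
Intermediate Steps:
d(u) = 2*u²/7 (d(u) = (u*(u + u))/7 = (u*(2*u))/7 = (2*u²)/7 = 2*u²/7)
l(d(14/16))/(-43476) = (2*(14/16)²/7)/(-43476) = (2*(14*(1/16))²/7)*(-1/43476) = (2*(7/8)²/7)*(-1/43476) = ((2/7)*(49/64))*(-1/43476) = (7/32)*(-1/43476) = -7/1391232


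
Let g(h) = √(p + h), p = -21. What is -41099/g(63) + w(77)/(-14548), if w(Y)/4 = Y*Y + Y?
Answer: -6006/3637 - 41099*√42/42 ≈ -6343.4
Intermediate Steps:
g(h) = √(-21 + h)
w(Y) = 4*Y + 4*Y² (w(Y) = 4*(Y*Y + Y) = 4*(Y² + Y) = 4*(Y + Y²) = 4*Y + 4*Y²)
-41099/g(63) + w(77)/(-14548) = -41099/√(-21 + 63) + (4*77*(1 + 77))/(-14548) = -41099*√42/42 + (4*77*78)*(-1/14548) = -41099*√42/42 + 24024*(-1/14548) = -41099*√42/42 - 6006/3637 = -6006/3637 - 41099*√42/42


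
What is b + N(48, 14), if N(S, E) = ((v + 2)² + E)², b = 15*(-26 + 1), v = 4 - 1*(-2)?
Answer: 5709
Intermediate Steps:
v = 6 (v = 4 + 2 = 6)
b = -375 (b = 15*(-25) = -375)
N(S, E) = (64 + E)² (N(S, E) = ((6 + 2)² + E)² = (8² + E)² = (64 + E)²)
b + N(48, 14) = -375 + (64 + 14)² = -375 + 78² = -375 + 6084 = 5709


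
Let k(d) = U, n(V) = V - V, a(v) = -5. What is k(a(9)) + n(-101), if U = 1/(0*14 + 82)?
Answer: 1/82 ≈ 0.012195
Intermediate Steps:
n(V) = 0
U = 1/82 (U = 1/(0 + 82) = 1/82 ≈ 0.012195)
k(d) = 1/82
k(a(9)) + n(-101) = 1/82 + 0 = 1/82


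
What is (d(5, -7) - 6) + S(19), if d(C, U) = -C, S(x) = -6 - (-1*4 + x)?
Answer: -32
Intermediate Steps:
S(x) = -2 - x (S(x) = -6 - (-4 + x) = -6 + (4 - x) = -2 - x)
(d(5, -7) - 6) + S(19) = (-1*5 - 6) + (-2 - 1*19) = (-5 - 6) + (-2 - 19) = -11 - 21 = -32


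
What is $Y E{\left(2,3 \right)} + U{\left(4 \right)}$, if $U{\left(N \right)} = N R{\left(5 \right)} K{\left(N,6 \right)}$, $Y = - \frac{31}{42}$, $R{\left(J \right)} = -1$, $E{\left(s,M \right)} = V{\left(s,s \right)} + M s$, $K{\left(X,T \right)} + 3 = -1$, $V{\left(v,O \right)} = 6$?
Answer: $\frac{50}{7} \approx 7.1429$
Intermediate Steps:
$K{\left(X,T \right)} = -4$ ($K{\left(X,T \right)} = -3 - 1 = -4$)
$E{\left(s,M \right)} = 6 + M s$
$Y = - \frac{31}{42}$ ($Y = \left(-31\right) \frac{1}{42} = - \frac{31}{42} \approx -0.7381$)
$U{\left(N \right)} = 4 N$ ($U{\left(N \right)} = N \left(-1\right) \left(-4\right) = - N \left(-4\right) = 4 N$)
$Y E{\left(2,3 \right)} + U{\left(4 \right)} = - \frac{31 \left(6 + 3 \cdot 2\right)}{42} + 4 \cdot 4 = - \frac{31 \left(6 + 6\right)}{42} + 16 = \left(- \frac{31}{42}\right) 12 + 16 = - \frac{62}{7} + 16 = \frac{50}{7}$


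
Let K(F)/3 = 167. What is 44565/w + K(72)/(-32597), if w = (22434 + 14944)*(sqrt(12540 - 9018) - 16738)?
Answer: -2635321606299603/170673212800331626 - 44565*sqrt(3522)/10471712906116 ≈ -0.015441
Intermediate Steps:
K(F) = 501 (K(F) = 3*167 = 501)
w = -625632964 + 37378*sqrt(3522) (w = 37378*(sqrt(3522) - 16738) = 37378*(-16738 + sqrt(3522)) = -625632964 + 37378*sqrt(3522) ≈ -6.2341e+8)
44565/w + K(72)/(-32597) = 44565/(-625632964 + 37378*sqrt(3522)) + 501/(-32597) = 44565/(-625632964 + 37378*sqrt(3522)) + 501*(-1/32597) = 44565/(-625632964 + 37378*sqrt(3522)) - 501/32597 = -501/32597 + 44565/(-625632964 + 37378*sqrt(3522))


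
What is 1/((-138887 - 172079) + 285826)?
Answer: -1/25140 ≈ -3.9777e-5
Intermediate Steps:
1/((-138887 - 172079) + 285826) = 1/(-310966 + 285826) = 1/(-25140) = -1/25140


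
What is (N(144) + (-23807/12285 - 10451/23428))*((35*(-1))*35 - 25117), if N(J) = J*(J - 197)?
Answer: 4134329492473823/20558070 ≈ 2.0110e+8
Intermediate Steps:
N(J) = J*(-197 + J)
(N(144) + (-23807/12285 - 10451/23428))*((35*(-1))*35 - 25117) = (144*(-197 + 144) + (-23807/12285 - 10451/23428))*((35*(-1))*35 - 25117) = (144*(-53) + (-23807*1/12285 - 10451*1/23428))*(-35*35 - 25117) = (-7632 + (-3401/1755 - 10451/23428))*(-1225 - 25117) = (-7632 - 98020133/41116140)*(-26342) = -313896400613/41116140*(-26342) = 4134329492473823/20558070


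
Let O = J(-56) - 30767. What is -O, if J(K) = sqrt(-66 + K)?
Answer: 30767 - I*sqrt(122) ≈ 30767.0 - 11.045*I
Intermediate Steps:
O = -30767 + I*sqrt(122) (O = sqrt(-66 - 56) - 30767 = sqrt(-122) - 30767 = I*sqrt(122) - 30767 = -30767 + I*sqrt(122) ≈ -30767.0 + 11.045*I)
-O = -(-30767 + I*sqrt(122)) = 30767 - I*sqrt(122)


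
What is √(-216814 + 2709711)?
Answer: √2492897 ≈ 1578.9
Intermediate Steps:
√(-216814 + 2709711) = √2492897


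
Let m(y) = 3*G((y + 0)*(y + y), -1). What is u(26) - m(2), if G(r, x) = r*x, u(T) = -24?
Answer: 0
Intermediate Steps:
m(y) = -6*y**2 (m(y) = 3*(((y + 0)*(y + y))*(-1)) = 3*((y*(2*y))*(-1)) = 3*((2*y**2)*(-1)) = 3*(-2*y**2) = -6*y**2)
u(26) - m(2) = -24 - (-6)*2**2 = -24 - (-6)*4 = -24 - 1*(-24) = -24 + 24 = 0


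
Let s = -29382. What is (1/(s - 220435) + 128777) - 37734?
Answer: 22744089130/249817 ≈ 91043.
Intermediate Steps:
(1/(s - 220435) + 128777) - 37734 = (1/(-29382 - 220435) + 128777) - 37734 = (1/(-249817) + 128777) - 37734 = (-1/249817 + 128777) - 37734 = 32170683808/249817 - 37734 = 22744089130/249817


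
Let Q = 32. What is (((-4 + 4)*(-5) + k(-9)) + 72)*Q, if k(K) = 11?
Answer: 2656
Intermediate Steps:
(((-4 + 4)*(-5) + k(-9)) + 72)*Q = (((-4 + 4)*(-5) + 11) + 72)*32 = ((0*(-5) + 11) + 72)*32 = ((0 + 11) + 72)*32 = (11 + 72)*32 = 83*32 = 2656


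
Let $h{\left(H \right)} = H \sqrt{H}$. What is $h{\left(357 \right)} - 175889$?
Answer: $-175889 + 357 \sqrt{357} \approx -1.6914 \cdot 10^{5}$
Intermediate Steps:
$h{\left(H \right)} = H^{\frac{3}{2}}$
$h{\left(357 \right)} - 175889 = 357^{\frac{3}{2}} - 175889 = 357 \sqrt{357} - 175889 = -175889 + 357 \sqrt{357}$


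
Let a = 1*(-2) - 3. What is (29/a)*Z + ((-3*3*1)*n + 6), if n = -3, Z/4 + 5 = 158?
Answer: -17583/5 ≈ -3516.6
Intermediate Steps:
a = -5 (a = -2 - 3 = -5)
Z = 612 (Z = -20 + 4*158 = -20 + 632 = 612)
(29/a)*Z + ((-3*3*1)*n + 6) = (29/(-5))*612 + ((-3*3*1)*(-3) + 6) = (29*(-1/5))*612 + (-9*1*(-3) + 6) = -29/5*612 + (-9*(-3) + 6) = -17748/5 + (27 + 6) = -17748/5 + 33 = -17583/5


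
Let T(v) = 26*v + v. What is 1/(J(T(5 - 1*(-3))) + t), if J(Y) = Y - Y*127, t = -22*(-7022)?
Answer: 1/127268 ≈ 7.8574e-6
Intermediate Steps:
t = 154484
T(v) = 27*v
J(Y) = -126*Y (J(Y) = Y - 127*Y = -126*Y)
1/(J(T(5 - 1*(-3))) + t) = 1/(-3402*(5 - 1*(-3)) + 154484) = 1/(-3402*(5 + 3) + 154484) = 1/(-3402*8 + 154484) = 1/(-126*216 + 154484) = 1/(-27216 + 154484) = 1/127268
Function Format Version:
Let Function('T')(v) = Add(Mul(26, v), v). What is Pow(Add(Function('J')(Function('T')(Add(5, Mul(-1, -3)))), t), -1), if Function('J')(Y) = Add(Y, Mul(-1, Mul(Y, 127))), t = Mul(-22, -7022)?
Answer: Rational(1, 127268) ≈ 7.8574e-6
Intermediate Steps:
t = 154484
Function('T')(v) = Mul(27, v)
Function('J')(Y) = Mul(-126, Y) (Function('J')(Y) = Add(Y, Mul(-1, Mul(127, Y))) = Add(Y, Mul(-127, Y)) = Mul(-126, Y))
Pow(Add(Function('J')(Function('T')(Add(5, Mul(-1, -3)))), t), -1) = Pow(Add(Mul(-126, Mul(27, Add(5, Mul(-1, -3)))), 154484), -1) = Pow(Add(Mul(-126, Mul(27, Add(5, 3))), 154484), -1) = Pow(Add(Mul(-126, Mul(27, 8)), 154484), -1) = Pow(Add(Mul(-126, 216), 154484), -1) = Pow(Add(-27216, 154484), -1) = Pow(127268, -1) = Rational(1, 127268)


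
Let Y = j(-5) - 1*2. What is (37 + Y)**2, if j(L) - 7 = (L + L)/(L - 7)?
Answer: 66049/36 ≈ 1834.7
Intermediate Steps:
j(L) = 7 + 2*L/(-7 + L) (j(L) = 7 + (L + L)/(L - 7) = 7 + (2*L)/(-7 + L) = 7 + 2*L/(-7 + L))
Y = 35/6 (Y = (-49 + 9*(-5))/(-7 - 5) - 1*2 = (-49 - 45)/(-12) - 2 = -1/12*(-94) - 2 = 47/6 - 2 = 35/6 ≈ 5.8333)
(37 + Y)**2 = (37 + 35/6)**2 = (257/6)**2 = 66049/36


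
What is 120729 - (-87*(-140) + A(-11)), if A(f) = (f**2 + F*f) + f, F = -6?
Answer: 108373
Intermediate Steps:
A(f) = f**2 - 5*f (A(f) = (f**2 - 6*f) + f = f**2 - 5*f)
120729 - (-87*(-140) + A(-11)) = 120729 - (-87*(-140) - 11*(-5 - 11)) = 120729 - (12180 - 11*(-16)) = 120729 - (12180 + 176) = 120729 - 1*12356 = 120729 - 12356 = 108373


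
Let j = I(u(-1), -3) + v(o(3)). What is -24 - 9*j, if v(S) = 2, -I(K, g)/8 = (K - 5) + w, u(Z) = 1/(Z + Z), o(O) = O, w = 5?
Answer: -78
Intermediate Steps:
u(Z) = 1/(2*Z)
I(K, g) = -8*K (I(K, g) = -8*((K - 5) + 5) = -8*((-5 + K) + 5) = -8*K)
j = 6 (j = -4/(-1) + 2 = -4*(-1) + 2 = -8*(-½) + 2 = 4 + 2 = 6)
-24 - 9*j = -24 - 9*6 = -24 - 54 = -78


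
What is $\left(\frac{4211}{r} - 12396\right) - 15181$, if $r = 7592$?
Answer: $- \frac{209360373}{7592} \approx -27576.0$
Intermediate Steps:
$\left(\frac{4211}{r} - 12396\right) - 15181 = \left(\frac{4211}{7592} - 12396\right) - 15181 = - \frac{94106221}{7592} - 15181 = - \frac{209360373}{7592}$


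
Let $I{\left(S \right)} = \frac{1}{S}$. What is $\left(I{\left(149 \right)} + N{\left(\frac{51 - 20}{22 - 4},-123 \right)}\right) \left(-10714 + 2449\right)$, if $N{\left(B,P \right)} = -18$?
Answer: $\frac{22158465}{149} \approx 1.4871 \cdot 10^{5}$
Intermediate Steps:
$\left(I{\left(149 \right)} + N{\left(\frac{51 - 20}{22 - 4},-123 \right)}\right) \left(-10714 + 2449\right) = \left(\frac{1}{149} - 18\right) \left(-10714 + 2449\right) = \left(\frac{1}{149} - 18\right) \left(-8265\right) = \left(- \frac{2681}{149}\right) \left(-8265\right) = \frac{22158465}{149}$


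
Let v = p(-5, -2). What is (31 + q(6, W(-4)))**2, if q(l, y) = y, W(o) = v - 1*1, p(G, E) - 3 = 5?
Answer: 1444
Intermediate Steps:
p(G, E) = 8 (p(G, E) = 3 + 5 = 8)
v = 8
W(o) = 7 (W(o) = 8 - 1*1 = 8 - 1 = 7)
(31 + q(6, W(-4)))**2 = (31 + 7)**2 = 38**2 = 1444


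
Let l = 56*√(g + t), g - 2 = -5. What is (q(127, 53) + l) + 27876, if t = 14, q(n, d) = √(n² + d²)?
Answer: 27876 + √18938 + 56*√11 ≈ 28199.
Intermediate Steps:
g = -3 (g = 2 - 5 = -3)
q(n, d) = √(d² + n²)
l = 56*√11 (l = 56*√(-3 + 14) = 56*√11 ≈ 185.73)
(q(127, 53) + l) + 27876 = (√(53² + 127²) + 56*√11) + 27876 = (√(2809 + 16129) + 56*√11) + 27876 = (√18938 + 56*√11) + 27876 = 27876 + √18938 + 56*√11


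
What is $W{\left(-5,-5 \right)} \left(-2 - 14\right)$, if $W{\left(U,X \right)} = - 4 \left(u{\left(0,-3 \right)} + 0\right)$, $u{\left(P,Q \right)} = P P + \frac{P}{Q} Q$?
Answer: $0$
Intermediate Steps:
$u{\left(P,Q \right)} = P + P^{2}$ ($u{\left(P,Q \right)} = P^{2} + P = P + P^{2}$)
$W{\left(U,X \right)} = 0$ ($W{\left(U,X \right)} = - 4 \left(0 \left(1 + 0\right) + 0\right) = - 4 \left(0 \cdot 1 + 0\right) = - 4 \left(0 + 0\right) = \left(-4\right) 0 = 0$)
$W{\left(-5,-5 \right)} \left(-2 - 14\right) = 0 \left(-2 - 14\right) = 0 \left(-16\right) = 0$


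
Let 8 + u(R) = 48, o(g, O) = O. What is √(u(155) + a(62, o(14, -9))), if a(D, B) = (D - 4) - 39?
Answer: √59 ≈ 7.6811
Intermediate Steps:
u(R) = 40 (u(R) = -8 + 48 = 40)
a(D, B) = -43 + D (a(D, B) = (-4 + D) - 39 = -43 + D)
√(u(155) + a(62, o(14, -9))) = √(40 + (-43 + 62)) = √(40 + 19) = √59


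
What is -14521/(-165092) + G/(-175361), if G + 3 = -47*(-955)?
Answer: -4863242063/28950698212 ≈ -0.16798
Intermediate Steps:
G = 44882 (G = -3 - 47*(-955) = -3 + 44885 = 44882)
-14521/(-165092) + G/(-175361) = -14521/(-165092) + 44882/(-175361) = -14521*(-1/165092) + 44882*(-1/175361) = 14521/165092 - 44882/175361 = -4863242063/28950698212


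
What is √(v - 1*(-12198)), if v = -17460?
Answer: I*√5262 ≈ 72.54*I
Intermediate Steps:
√(v - 1*(-12198)) = √(-17460 - 1*(-12198)) = √(-17460 + 12198) = √(-5262) = I*√5262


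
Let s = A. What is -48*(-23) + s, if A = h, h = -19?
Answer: 1085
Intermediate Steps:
A = -19
s = -19
-48*(-23) + s = -48*(-23) - 19 = 1104 - 19 = 1085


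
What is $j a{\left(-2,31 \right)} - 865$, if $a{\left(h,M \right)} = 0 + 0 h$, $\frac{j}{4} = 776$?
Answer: $-865$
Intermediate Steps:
$j = 3104$ ($j = 4 \cdot 776 = 3104$)
$a{\left(h,M \right)} = 0$ ($a{\left(h,M \right)} = 0 + 0 = 0$)
$j a{\left(-2,31 \right)} - 865 = 3104 \cdot 0 - 865 = 0 - 865 = -865$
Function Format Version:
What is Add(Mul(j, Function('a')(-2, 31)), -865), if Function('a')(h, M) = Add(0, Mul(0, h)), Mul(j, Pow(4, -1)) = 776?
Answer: -865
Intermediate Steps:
j = 3104 (j = Mul(4, 776) = 3104)
Function('a')(h, M) = 0 (Function('a')(h, M) = Add(0, 0) = 0)
Add(Mul(j, Function('a')(-2, 31)), -865) = Add(Mul(3104, 0), -865) = Add(0, -865) = -865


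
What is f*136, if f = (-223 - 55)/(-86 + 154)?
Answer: -556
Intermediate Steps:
f = -139/34 (f = -278/68 = -278*1/68 = -139/34 ≈ -4.0882)
f*136 = -139/34*136 = -556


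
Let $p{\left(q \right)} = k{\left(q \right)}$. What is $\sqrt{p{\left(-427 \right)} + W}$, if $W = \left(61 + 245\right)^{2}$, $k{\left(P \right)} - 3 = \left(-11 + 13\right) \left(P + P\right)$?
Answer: $\sqrt{91931} \approx 303.2$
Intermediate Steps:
$k{\left(P \right)} = 3 + 4 P$ ($k{\left(P \right)} = 3 + \left(-11 + 13\right) \left(P + P\right) = 3 + 2 \cdot 2 P = 3 + 4 P$)
$p{\left(q \right)} = 3 + 4 q$
$W = 93636$ ($W = 306^{2} = 93636$)
$\sqrt{p{\left(-427 \right)} + W} = \sqrt{\left(3 + 4 \left(-427\right)\right) + 93636} = \sqrt{\left(3 - 1708\right) + 93636} = \sqrt{-1705 + 93636} = \sqrt{91931}$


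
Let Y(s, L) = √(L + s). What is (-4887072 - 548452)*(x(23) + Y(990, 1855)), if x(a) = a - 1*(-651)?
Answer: -3663543176 - 5435524*√2845 ≈ -3.9535e+9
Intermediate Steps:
x(a) = 651 + a (x(a) = a + 651 = 651 + a)
(-4887072 - 548452)*(x(23) + Y(990, 1855)) = (-4887072 - 548452)*((651 + 23) + √(1855 + 990)) = -5435524*(674 + √2845) = -3663543176 - 5435524*√2845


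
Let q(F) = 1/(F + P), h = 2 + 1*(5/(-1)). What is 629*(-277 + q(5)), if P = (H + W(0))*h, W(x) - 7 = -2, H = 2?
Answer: -2788357/16 ≈ -1.7427e+5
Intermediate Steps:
h = -3 (h = 2 + 1*(5*(-1)) = 2 + 1*(-5) = 2 - 5 = -3)
W(x) = 5 (W(x) = 7 - 2 = 5)
P = -21 (P = (2 + 5)*(-3) = 7*(-3) = -21)
q(F) = 1/(-21 + F) (q(F) = 1/(F - 21) = 1/(-21 + F))
629*(-277 + q(5)) = 629*(-277 + 1/(-21 + 5)) = 629*(-277 + 1/(-16)) = 629*(-277 - 1/16) = 629*(-4433/16) = -2788357/16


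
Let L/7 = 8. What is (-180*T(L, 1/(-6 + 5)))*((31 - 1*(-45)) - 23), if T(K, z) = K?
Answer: -534240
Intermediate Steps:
L = 56 (L = 7*8 = 56)
(-180*T(L, 1/(-6 + 5)))*((31 - 1*(-45)) - 23) = (-180*56)*((31 - 1*(-45)) - 23) = -10080*((31 + 45) - 23) = -10080*(76 - 23) = -10080*53 = -534240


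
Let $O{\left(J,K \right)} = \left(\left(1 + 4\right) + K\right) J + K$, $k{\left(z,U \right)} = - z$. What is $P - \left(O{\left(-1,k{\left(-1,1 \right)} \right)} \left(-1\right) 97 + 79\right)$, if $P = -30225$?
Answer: $-30789$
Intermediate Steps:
$O{\left(J,K \right)} = K + J \left(5 + K\right)$ ($O{\left(J,K \right)} = \left(5 + K\right) J + K = J \left(5 + K\right) + K = K + J \left(5 + K\right)$)
$P - \left(O{\left(-1,k{\left(-1,1 \right)} \right)} \left(-1\right) 97 + 79\right) = -30225 - \left(\left(\left(-1\right) \left(-1\right) + 5 \left(-1\right) - \left(-1\right) \left(-1\right)\right) \left(-1\right) 97 + 79\right) = -30225 - \left(\left(1 - 5 - 1\right) \left(-1\right) 97 + 79\right) = -30225 - \left(\left(-5\right) \left(-1\right) 97 + 79\right) = -30225 - \left(5 \cdot 97 + 79\right) = -30225 - \left(485 + 79\right) = -30225 - 564 = -30789$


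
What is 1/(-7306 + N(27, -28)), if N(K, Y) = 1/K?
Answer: -27/197261 ≈ -0.00013687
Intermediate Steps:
1/(-7306 + N(27, -28)) = 1/(-7306 + 1/27) = 1/(-197261/27) = -27/197261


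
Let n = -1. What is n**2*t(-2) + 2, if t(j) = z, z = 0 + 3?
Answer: 5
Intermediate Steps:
z = 3
t(j) = 3
n**2*t(-2) + 2 = (-1)**2*3 + 2 = 1*3 + 2 = 3 + 2 = 5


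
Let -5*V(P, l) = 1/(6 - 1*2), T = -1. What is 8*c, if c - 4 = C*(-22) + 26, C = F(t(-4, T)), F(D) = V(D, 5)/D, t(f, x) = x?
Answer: 1156/5 ≈ 231.20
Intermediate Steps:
V(P, l) = -1/20 (V(P, l) = -1/(5*(6 - 1*2)) = -1/(5*(6 - 2)) = -⅕/4 = -⅕*¼ = -1/20)
F(D) = -1/(20*D)
C = 1/20 (C = -1/20/(-1) = -1/20*(-1) = 1/20 ≈ 0.050000)
c = 289/10 (c = 4 + ((1/20)*(-22) + 26) = 4 + (-11/10 + 26) = 4 + 249/10 = 289/10 ≈ 28.900)
8*c = 8*(289/10) = 1156/5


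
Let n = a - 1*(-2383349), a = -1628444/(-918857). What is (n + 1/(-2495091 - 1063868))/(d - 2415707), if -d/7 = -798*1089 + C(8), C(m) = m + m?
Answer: 7793972657470102126/11992824996048225105 ≈ 0.64989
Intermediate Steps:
C(m) = 2*m
a = 1628444/918857 (a = -1628444*(-1/918857) = 1628444/918857 ≈ 1.7722)
n = 2189958540537/918857 (n = 1628444/918857 - 1*(-2383349) = 1628444/918857 + 2383349 = 2189958540537/918857 ≈ 2.3834e+6)
d = 6083042 (d = -7*(-798*1089 + 2*8) = -7*(-869022 + 16) = -7*(-869006) = 6083042)
(n + 1/(-2495091 - 1063868))/(d - 2415707) = (2189958540537/918857 + 1/(-2495091 - 1063868))/(6083042 - 2415707) = (2189958540537/918857 + 1/(-3558959))/3667335 = (2189958540537/918857 - 1/3558959)*(1/3667335) = (7793972657470102126/3270174389863)*(1/3667335) = 7793972657470102126/11992824996048225105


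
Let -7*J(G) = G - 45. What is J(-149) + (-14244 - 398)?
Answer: -102300/7 ≈ -14614.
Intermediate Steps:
J(G) = 45/7 - G/7 (J(G) = -(G - 45)/7 = -(-45 + G)/7 = 45/7 - G/7)
J(-149) + (-14244 - 398) = (45/7 - ⅐*(-149)) + (-14244 - 398) = (45/7 + 149/7) - 14642 = 194/7 - 14642 = -102300/7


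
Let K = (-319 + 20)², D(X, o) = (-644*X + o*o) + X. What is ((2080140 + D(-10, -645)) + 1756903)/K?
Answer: 4259498/89401 ≈ 47.645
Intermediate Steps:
D(X, o) = o² - 643*X (D(X, o) = (-644*X + o²) + X = (o² - 644*X) + X = o² - 643*X)
K = 89401 (K = (-299)² = 89401)
((2080140 + D(-10, -645)) + 1756903)/K = ((2080140 + ((-645)² - 643*(-10))) + 1756903)/89401 = ((2080140 + (416025 + 6430)) + 1756903)*(1/89401) = ((2080140 + 422455) + 1756903)*(1/89401) = (2502595 + 1756903)*(1/89401) = 4259498*(1/89401) = 4259498/89401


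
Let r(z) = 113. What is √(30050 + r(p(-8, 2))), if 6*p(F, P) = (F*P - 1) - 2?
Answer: √30163 ≈ 173.68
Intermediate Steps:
p(F, P) = -½ + F*P/6 (p(F, P) = ((F*P - 1) - 2)/6 = ((-1 + F*P) - 2)/6 = (-3 + F*P)/6 = -½ + F*P/6)
√(30050 + r(p(-8, 2))) = √(30050 + 113) = √30163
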